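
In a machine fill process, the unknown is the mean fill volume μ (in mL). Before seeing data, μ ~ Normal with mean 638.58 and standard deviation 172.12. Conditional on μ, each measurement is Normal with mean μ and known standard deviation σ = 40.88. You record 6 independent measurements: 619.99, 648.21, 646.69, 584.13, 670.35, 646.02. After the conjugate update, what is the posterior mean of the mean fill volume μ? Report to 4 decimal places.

For Normal data with known variance σ², a Normal(μ₀, σ₀²) prior on μ is conjugate. Posterior precision = 1/σ₀² + n/σ²; posterior mean is the precision-weighted average of μ₀ and x̄.
Σxᵢ = 619.99 + 648.21 + 646.69 + 584.13 + 670.35 + 646.02 = 3815.39, so n·x̄ = 3815.39.
σ₀² = 172.12² = 29625.2944, σ² = 40.88² = 1671.1744; σ² + n·σ₀² = 1671.1744 + 6·29625.2944 = 179422.9408.
Posterior mean = (μ₀/σ₀² + n·x̄/σ²)/(1/σ₀² + n/σ²) = (σ²·μ₀ + σ₀²·n·x̄)/(σ² + n·σ₀²) = (1671.1744·638.58 + 29625.2944·3815.39)/179422.9408 = 114099230.549168/179422.9408 = 635.9233.

635.9233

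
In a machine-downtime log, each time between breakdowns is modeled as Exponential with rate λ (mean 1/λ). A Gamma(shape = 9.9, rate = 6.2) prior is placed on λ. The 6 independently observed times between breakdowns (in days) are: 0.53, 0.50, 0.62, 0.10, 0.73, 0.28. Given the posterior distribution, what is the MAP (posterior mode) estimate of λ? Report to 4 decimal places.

With a Gamma(shape α, rate β) prior on the exponential rate λ, the posterior after n observations with total T = Σxᵢ is Gamma(α+n, β+T).
Sum of observations T = 2.76 days; n = 6.
Posterior: Gamma(9.9+6, 6.2+2.76) = Gamma(15.9, 8.96).
Mode = (α−1)/β = 1.6629.

1.6629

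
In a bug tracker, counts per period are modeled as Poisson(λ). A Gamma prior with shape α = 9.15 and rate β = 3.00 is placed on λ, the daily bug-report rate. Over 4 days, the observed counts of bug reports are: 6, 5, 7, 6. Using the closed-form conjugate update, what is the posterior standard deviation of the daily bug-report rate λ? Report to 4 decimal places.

With a Gamma(shape α, rate β) prior, the Poisson likelihood is conjugate: the posterior is Gamma(α + ΣXᵢ, β + n).
Sum of counts S = 24 over n = 4 days.
Posterior: Gamma(α+S, β+n) = Gamma(9.15+24, 3.00+4) = Gamma(33.15, 7.00).
SD = √α/β = √33.15/7.00 = 0.8225.

0.8225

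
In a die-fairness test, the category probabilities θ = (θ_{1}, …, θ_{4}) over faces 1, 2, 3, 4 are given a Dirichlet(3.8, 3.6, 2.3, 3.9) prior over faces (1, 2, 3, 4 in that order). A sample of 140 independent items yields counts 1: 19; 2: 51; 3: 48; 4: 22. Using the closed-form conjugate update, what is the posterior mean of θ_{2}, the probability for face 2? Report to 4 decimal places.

The Dirichlet prior is conjugate to the Multinomial likelihood: each posterior αⱼ = prior αⱼ + observed count nⱼ.
Posterior concentration: (22.8, 54.6, 50.3, 25.9), total = 153.6.
E[θ_{2}|data] = α_{2}/Σα = 54.6/153.6 = 0.3555.

0.3555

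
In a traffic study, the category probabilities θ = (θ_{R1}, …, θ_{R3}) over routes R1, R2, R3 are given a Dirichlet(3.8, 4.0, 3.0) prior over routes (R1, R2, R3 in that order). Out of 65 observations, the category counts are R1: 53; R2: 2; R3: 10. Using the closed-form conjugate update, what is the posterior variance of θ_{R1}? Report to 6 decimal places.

0.002446

The Dirichlet prior is conjugate to the Multinomial likelihood: each posterior αⱼ = prior αⱼ + observed count nⱼ.
Posterior concentration: (56.8, 6.0, 13.0), total = 75.8.
Var[θ_j] = α_j(Σα−α_j)/((Σα)²(Σα+1)) = 56.8·19.0/(75.8²·76.8) = 0.002446.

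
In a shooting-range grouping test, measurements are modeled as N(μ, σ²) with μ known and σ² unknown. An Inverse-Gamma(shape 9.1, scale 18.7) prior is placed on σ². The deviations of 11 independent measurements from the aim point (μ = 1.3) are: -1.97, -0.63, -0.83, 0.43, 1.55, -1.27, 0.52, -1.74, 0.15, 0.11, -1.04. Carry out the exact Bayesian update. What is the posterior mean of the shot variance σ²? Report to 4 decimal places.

1.8743

With known mean μ and an Inverse-Gamma(α, β) prior on σ², the Normal likelihood is conjugate: posterior is Inv-Gamma(α + n/2, β + Σ(xᵢ−μ)²/2).
Σ(xᵢ−μ)² = (-1.97)² + (-0.63)² + (-0.83)² + (0.43)² + (1.55)² + (-1.27)² + (0.52)² + (-1.74)² + (0.15)² + (0.11)² + (-1.04)² = 13.5812.
Posterior: Inv-Gamma(9.1 + 11/2, 18.7 + 13.5812/2) = Inv-Gamma(14.60, 25.49060).
E[σ²|data] = β/(α−1) = 25.49060/13.60 = 1.8743.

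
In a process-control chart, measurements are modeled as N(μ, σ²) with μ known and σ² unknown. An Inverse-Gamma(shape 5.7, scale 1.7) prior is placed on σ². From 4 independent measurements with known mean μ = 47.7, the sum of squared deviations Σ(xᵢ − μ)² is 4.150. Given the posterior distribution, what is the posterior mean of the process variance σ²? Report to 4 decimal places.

With known mean μ and an Inverse-Gamma(α, β) prior on σ², the Normal likelihood is conjugate: posterior is Inv-Gamma(α + n/2, β + Σ(xᵢ−μ)²/2).
Posterior: Inv-Gamma(5.7 + 4/2, 1.7 + 4.150/2) = Inv-Gamma(7.70, 3.7750).
E[σ²|data] = β/(α−1) = 3.7750/6.70 = 0.5634.

0.5634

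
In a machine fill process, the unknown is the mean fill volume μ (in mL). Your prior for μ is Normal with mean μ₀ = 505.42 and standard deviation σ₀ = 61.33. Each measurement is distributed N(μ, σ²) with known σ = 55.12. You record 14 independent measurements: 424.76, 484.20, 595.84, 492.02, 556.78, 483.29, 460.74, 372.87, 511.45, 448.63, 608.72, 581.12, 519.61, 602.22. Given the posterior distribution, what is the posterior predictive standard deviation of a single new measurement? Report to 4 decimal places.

56.9508

For Normal data with known variance σ², a Normal(μ₀, σ₀²) prior on μ is conjugate. Posterior precision = 1/σ₀² + n/σ²; posterior mean is the precision-weighted average of μ₀ and x̄.
σ₀² = 61.33² = 3761.3689, σ² = 55.12² = 3038.2144; σ² + n·σ₀² = 3038.2144 + 14·3761.3689 = 55697.379.
Posterior precision = 1/σ₀² + n/σ² = 1/3761.3689 + 14/3038.2144 = (σ² + n·σ₀²)/(σ₀²σ²) = 55697.379/(3761.3689·3038.2144); posterior variance σₙ² = σ₀²σ²/(σ² + n·σ₀²) = 3761.3689·3038.2144/55697.379 = 205.177431.
Predictive variance for one new observation = σₙ² + σ² = 3761.3689·3038.2144/55697.379 + 3038.2144 = σ²·(σ₀² + 55697.379)/55697.379 = 3038.2144·59458.7479/55697.379 = 3243.391831; SD = √(3038.2144·59458.7479/55697.379) = 56.9508.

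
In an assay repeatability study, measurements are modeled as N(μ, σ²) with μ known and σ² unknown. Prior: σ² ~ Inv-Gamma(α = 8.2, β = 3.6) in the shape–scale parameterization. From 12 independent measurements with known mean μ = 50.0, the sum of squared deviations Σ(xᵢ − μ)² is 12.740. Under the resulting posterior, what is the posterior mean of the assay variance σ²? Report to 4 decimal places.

0.7553

With known mean μ and an Inverse-Gamma(α, β) prior on σ², the Normal likelihood is conjugate: posterior is Inv-Gamma(α + n/2, β + Σ(xᵢ−μ)²/2).
Posterior: Inv-Gamma(8.2 + 12/2, 3.6 + 12.740/2) = Inv-Gamma(14.20, 9.9700).
E[σ²|data] = β/(α−1) = 9.9700/13.20 = 0.7553.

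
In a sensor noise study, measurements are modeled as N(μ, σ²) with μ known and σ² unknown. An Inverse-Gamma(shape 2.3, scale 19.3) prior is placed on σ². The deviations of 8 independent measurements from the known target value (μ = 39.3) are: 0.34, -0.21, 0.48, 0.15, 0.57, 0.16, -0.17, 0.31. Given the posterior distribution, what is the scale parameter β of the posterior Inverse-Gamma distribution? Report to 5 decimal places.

19.74405

With known mean μ and an Inverse-Gamma(α, β) prior on σ², the Normal likelihood is conjugate: posterior is Inv-Gamma(α + n/2, β + Σ(xᵢ−μ)²/2).
Σ(xᵢ−μ)² = (0.34)² + (-0.21)² + (0.48)² + (0.15)² + (0.57)² + (0.16)² + (-0.17)² + (0.31)² = 0.8881.
Posterior: Inv-Gamma(2.3 + 8/2, 19.3 + 0.8881/2) = Inv-Gamma(6.30, 19.74405).
Posterior β = 19.74405.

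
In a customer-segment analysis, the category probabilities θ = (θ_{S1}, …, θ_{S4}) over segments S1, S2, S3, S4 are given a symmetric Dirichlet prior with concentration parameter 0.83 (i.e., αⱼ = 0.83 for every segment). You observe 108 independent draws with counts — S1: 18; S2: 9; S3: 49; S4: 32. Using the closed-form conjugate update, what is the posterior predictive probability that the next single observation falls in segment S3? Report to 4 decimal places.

0.4476

The Dirichlet prior is conjugate to the Multinomial likelihood: each posterior αⱼ = prior αⱼ + observed count nⱼ.
Posterior concentration: (18.83, 9.83, 49.83, 32.83), total = 111.32.
P(next = S3 | data) = α_{S3}/Σα = 0.4476.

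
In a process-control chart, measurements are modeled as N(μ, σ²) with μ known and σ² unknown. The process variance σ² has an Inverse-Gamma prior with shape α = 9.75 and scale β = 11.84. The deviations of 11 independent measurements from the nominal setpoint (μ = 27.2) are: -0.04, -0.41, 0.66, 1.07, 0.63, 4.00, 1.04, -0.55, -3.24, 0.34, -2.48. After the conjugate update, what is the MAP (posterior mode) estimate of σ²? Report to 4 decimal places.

With known mean μ and an Inverse-Gamma(α, β) prior on σ², the Normal likelihood is conjugate: posterior is Inv-Gamma(α + n/2, β + Σ(xᵢ−μ)²/2).
Σ(xᵢ−μ)² = (-0.04)² + (-0.41)² + (0.66)² + (1.07)² + (0.63)² + (4.00)² + (1.04)² + (-0.55)² + (-3.24)² + (0.34)² + (-2.48)² = 36.2948.
Posterior: Inv-Gamma(9.75 + 11/2, 11.84 + 36.2948/2) = Inv-Gamma(15.25, 29.98740).
Mode = β/(α+1) = 29.98740/16.25 = 1.8454.

1.8454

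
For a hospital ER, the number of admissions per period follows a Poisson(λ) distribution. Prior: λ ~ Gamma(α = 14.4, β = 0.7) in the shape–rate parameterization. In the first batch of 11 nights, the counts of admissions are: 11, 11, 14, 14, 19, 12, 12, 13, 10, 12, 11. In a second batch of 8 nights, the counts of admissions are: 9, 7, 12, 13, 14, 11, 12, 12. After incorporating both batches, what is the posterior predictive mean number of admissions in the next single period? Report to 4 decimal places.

12.3553

With a Gamma(shape α, rate β) prior, the Poisson likelihood is conjugate: the posterior is Gamma(α + ΣXᵢ, β + n).
Batch 1: sum of counts S = 139 over n = 11 nights.
After batch 1: Gamma(α+S, β+n) = Gamma(14.4+139, 0.7+11) = Gamma(153.4, 11.7).
Batch 2: sum of counts S = 90 over n = 8 nights.
After batch 2: Gamma(α+S, β+n) = Gamma(153.4+90, 11.7+8) = Gamma(243.4, 19.7).
The predictive distribution for one future period is NegBinom with mean α/β = 12.3553.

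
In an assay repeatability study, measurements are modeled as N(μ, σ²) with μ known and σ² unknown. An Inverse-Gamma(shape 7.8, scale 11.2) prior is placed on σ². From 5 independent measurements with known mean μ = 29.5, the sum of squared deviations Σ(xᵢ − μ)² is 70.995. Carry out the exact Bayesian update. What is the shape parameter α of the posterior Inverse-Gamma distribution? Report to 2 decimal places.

With known mean μ and an Inverse-Gamma(α, β) prior on σ², the Normal likelihood is conjugate: posterior is Inv-Gamma(α + n/2, β + Σ(xᵢ−μ)²/2).
Posterior: Inv-Gamma(7.8 + 5/2, 11.2 + 70.995/2) = Inv-Gamma(10.30, 46.6975).
Posterior α = 10.30.

10.30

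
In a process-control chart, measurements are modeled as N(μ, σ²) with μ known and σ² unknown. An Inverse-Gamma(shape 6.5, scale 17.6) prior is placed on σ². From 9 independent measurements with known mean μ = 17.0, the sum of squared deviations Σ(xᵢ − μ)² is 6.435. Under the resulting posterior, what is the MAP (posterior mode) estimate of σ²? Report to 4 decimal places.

With known mean μ and an Inverse-Gamma(α, β) prior on σ², the Normal likelihood is conjugate: posterior is Inv-Gamma(α + n/2, β + Σ(xᵢ−μ)²/2).
Posterior: Inv-Gamma(6.5 + 9/2, 17.6 + 6.435/2) = Inv-Gamma(11.00, 20.8175).
Mode = β/(α+1) = 20.8175/12.00 = 1.7348.

1.7348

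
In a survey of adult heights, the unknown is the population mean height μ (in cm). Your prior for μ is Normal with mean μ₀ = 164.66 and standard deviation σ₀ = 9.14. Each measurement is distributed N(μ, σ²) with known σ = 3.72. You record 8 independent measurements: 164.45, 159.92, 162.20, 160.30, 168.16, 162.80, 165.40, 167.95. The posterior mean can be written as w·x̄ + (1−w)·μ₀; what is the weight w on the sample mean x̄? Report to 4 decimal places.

For Normal data with known variance σ², a Normal(μ₀, σ₀²) prior on μ is conjugate. Posterior precision = 1/σ₀² + n/σ²; posterior mean is the precision-weighted average of μ₀ and x̄.
σ₀² = 9.14² = 83.5396, σ² = 3.72² = 13.8384. Prior precision 1/σ₀² = 1/83.5396; data precision n/σ² = 8/13.8384.
w = (n/σ²)/(1/σ₀² + n/σ²) = n·σ₀²/(σ² + n·σ₀²) = 8·83.5396/(13.8384 + 8·83.5396) = 668.3168/682.1552 = 0.9797.

0.9797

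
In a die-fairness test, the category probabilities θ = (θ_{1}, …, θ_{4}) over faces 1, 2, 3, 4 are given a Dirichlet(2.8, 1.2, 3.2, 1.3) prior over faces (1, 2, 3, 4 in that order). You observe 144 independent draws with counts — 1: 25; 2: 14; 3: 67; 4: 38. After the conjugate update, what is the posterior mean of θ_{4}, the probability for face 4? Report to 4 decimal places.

0.2577

The Dirichlet prior is conjugate to the Multinomial likelihood: each posterior αⱼ = prior αⱼ + observed count nⱼ.
Posterior concentration: (27.8, 15.2, 70.2, 39.3), total = 152.5.
E[θ_{4}|data] = α_{4}/Σα = 39.3/152.5 = 0.2577.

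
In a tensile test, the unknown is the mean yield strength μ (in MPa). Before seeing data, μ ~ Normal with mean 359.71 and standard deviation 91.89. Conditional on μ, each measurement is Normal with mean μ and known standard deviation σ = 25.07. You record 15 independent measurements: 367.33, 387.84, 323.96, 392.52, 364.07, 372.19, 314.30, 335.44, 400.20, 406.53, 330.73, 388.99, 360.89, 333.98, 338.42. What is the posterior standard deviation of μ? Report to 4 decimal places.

6.4570

For Normal data with known variance σ², a Normal(μ₀, σ₀²) prior on μ is conjugate. Posterior precision = 1/σ₀² + n/σ²; posterior mean is the precision-weighted average of μ₀ and x̄.
σ₀² = 91.89² = 8443.7721, σ² = 25.07² = 628.5049; σ² + n·σ₀² = 628.5049 + 15·8443.7721 = 127285.0864.
Posterior precision = 1/σ₀² + n/σ² = 1/8443.7721 + 15/628.5049 = (σ² + n·σ₀²)/(σ₀²σ²) = 127285.0864/(8443.7721·628.5049); posterior variance σₙ² = σ₀²σ²/(σ² + n·σ₀²) = 8443.7721·628.5049/127285.0864 = 41.693432.
Posterior SD = √σₙ² = √(8443.7721·628.5049/127285.0864) = 6.4570.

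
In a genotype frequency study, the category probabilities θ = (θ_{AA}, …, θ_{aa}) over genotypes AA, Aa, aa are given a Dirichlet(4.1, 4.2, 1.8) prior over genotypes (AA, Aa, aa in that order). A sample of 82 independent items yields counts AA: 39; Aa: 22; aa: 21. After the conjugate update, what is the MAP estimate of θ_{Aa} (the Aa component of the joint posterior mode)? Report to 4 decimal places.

The Dirichlet prior is conjugate to the Multinomial likelihood: each posterior αⱼ = prior αⱼ + observed count nⱼ.
Posterior concentration: (43.1, 26.2, 22.8), total = 92.1.
Joint mode component: (α_{Aa}−1)/(Σα−K) = 25.2/89.1 = 0.2828.

0.2828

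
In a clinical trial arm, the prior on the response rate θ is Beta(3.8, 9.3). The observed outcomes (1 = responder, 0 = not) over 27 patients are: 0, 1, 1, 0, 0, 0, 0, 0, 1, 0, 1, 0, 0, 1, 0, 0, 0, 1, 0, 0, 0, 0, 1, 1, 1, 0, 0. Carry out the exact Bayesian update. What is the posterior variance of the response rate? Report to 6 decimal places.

The Beta prior is conjugate to a Binomial/Bernoulli likelihood; the update adds successes to α and failures to β.
Posterior: Beta(α+k, β+n−k) = Beta(3.8+9, 9.3+18) = Beta(12.8, 27.3).
Var = αβ/((α+β)²(α+β+1)) = 12.8·27.3/(40.1²·41.1) = 0.005287.

0.005287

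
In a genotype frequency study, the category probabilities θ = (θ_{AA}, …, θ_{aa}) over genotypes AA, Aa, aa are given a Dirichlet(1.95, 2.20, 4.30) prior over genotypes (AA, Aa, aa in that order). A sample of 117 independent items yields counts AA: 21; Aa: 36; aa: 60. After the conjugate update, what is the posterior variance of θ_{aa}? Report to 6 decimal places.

0.001976

The Dirichlet prior is conjugate to the Multinomial likelihood: each posterior αⱼ = prior αⱼ + observed count nⱼ.
Posterior concentration: (22.95, 38.20, 64.30), total = 125.45.
Var[θ_j] = α_j(Σα−α_j)/((Σα)²(Σα+1)) = 64.30·61.15/(125.45²·126.45) = 0.001976.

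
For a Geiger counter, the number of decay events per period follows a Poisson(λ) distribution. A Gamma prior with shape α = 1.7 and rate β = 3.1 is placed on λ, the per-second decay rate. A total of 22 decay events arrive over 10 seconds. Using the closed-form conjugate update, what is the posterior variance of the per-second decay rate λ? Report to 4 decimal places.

With a Gamma(shape α, rate β) prior, the Poisson likelihood is conjugate: the posterior is Gamma(α + ΣXᵢ, β + n).
Posterior: Gamma(α+S, β+n) = Gamma(1.7+22, 3.1+10) = Gamma(23.7, 13.1).
Var = α/β² = 23.7/13.1² = 0.1381.

0.1381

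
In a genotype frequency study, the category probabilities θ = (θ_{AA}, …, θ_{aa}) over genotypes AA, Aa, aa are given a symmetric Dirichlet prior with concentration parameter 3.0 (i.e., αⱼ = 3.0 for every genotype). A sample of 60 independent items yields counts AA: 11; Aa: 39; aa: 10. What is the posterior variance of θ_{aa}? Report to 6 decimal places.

0.002184

The Dirichlet prior is conjugate to the Multinomial likelihood: each posterior αⱼ = prior αⱼ + observed count nⱼ.
Posterior concentration: (14.0, 42.0, 13.0), total = 69.0.
Var[θ_j] = α_j(Σα−α_j)/((Σα)²(Σα+1)) = 13.0·56.0/(69.0²·70.0) = 0.002184.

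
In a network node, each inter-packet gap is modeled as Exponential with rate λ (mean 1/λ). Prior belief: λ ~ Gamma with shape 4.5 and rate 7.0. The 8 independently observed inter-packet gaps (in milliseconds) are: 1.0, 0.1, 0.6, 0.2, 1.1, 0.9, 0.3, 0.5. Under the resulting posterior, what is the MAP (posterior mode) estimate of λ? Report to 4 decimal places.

0.9829

With a Gamma(shape α, rate β) prior on the exponential rate λ, the posterior after n observations with total T = Σxᵢ is Gamma(α+n, β+T).
Sum of observations T = 4.7 milliseconds; n = 8.
Posterior: Gamma(4.5+8, 7.0+4.7) = Gamma(12.5, 11.7).
Mode = (α−1)/β = 0.9829.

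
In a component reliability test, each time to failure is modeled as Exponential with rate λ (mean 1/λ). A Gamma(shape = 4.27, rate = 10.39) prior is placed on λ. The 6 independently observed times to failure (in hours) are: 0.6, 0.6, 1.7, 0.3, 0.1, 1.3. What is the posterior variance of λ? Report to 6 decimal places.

0.045705

With a Gamma(shape α, rate β) prior on the exponential rate λ, the posterior after n observations with total T = Σxᵢ is Gamma(α+n, β+T).
Sum of observations T = 4.6 hours; n = 6.
Posterior: Gamma(4.27+6, 10.39+4.6) = Gamma(10.27, 14.99).
Var = α/β² = 0.045705.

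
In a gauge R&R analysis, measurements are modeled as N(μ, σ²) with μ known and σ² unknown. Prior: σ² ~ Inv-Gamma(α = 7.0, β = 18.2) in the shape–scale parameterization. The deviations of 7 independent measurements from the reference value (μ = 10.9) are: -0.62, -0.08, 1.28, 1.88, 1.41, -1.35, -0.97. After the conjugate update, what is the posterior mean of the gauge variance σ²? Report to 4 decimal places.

2.4587

With known mean μ and an Inverse-Gamma(α, β) prior on σ², the Normal likelihood is conjugate: posterior is Inv-Gamma(α + n/2, β + Σ(xᵢ−μ)²/2).
Σ(xᵢ−μ)² = (-0.62)² + (-0.08)² + (1.28)² + (1.88)² + (1.41)² + (-1.35)² + (-0.97)² = 10.3151.
Posterior: Inv-Gamma(7.0 + 7/2, 18.2 + 10.3151/2) = Inv-Gamma(10.50, 23.35755).
E[σ²|data] = β/(α−1) = 23.35755/9.50 = 2.4587.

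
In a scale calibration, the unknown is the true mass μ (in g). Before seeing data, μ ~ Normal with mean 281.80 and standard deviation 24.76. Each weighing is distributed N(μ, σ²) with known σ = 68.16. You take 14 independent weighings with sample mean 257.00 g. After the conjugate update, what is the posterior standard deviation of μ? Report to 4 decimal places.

For Normal data with known variance σ², a Normal(μ₀, σ₀²) prior on μ is conjugate. Posterior precision = 1/σ₀² + n/σ²; posterior mean is the precision-weighted average of μ₀ and x̄.
σ₀² = 24.76² = 613.0576, σ² = 68.16² = 4645.7856; σ² + n·σ₀² = 4645.7856 + 14·613.0576 = 13228.592.
Posterior precision = 1/σ₀² + n/σ² = 1/613.0576 + 14/4645.7856 = (σ² + n·σ₀²)/(σ₀²σ²) = 13228.592/(613.0576·4645.7856); posterior variance σₙ² = σ₀²σ²/(σ² + n·σ₀²) = 613.0576·4645.7856/13228.592 = 215.301384.
Posterior SD = √σₙ² = √(613.0576·4645.7856/13228.592) = 14.6732.

14.6732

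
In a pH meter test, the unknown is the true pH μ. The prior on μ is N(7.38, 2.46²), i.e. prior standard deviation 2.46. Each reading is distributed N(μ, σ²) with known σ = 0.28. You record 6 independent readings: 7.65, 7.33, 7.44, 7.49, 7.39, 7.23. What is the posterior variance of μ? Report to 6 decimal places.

For Normal data with known variance σ², a Normal(μ₀, σ₀²) prior on μ is conjugate. Posterior precision = 1/σ₀² + n/σ²; posterior mean is the precision-weighted average of μ₀ and x̄.
σ₀² = 2.46² = 6.0516, σ² = 0.28² = 0.0784; σ² + n·σ₀² = 0.0784 + 6·6.0516 = 36.388.
Posterior precision = 1/σ₀² + n/σ² = 1/6.0516 + 6/0.0784 = (σ² + n·σ₀²)/(σ₀²σ²) = 36.388/(6.0516·0.0784); posterior variance σₙ² = σ₀²σ²/(σ² + n·σ₀²) = 6.0516·0.0784/36.388 = 0.013039.

0.013039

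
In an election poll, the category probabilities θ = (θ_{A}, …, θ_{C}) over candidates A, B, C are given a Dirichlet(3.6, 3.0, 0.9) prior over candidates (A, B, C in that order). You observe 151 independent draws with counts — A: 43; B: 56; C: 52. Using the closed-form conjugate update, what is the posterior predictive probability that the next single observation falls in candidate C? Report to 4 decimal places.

The Dirichlet prior is conjugate to the Multinomial likelihood: each posterior αⱼ = prior αⱼ + observed count nⱼ.
Posterior concentration: (46.6, 59.0, 52.9), total = 158.5.
P(next = C | data) = α_{C}/Σα = 0.3338.

0.3338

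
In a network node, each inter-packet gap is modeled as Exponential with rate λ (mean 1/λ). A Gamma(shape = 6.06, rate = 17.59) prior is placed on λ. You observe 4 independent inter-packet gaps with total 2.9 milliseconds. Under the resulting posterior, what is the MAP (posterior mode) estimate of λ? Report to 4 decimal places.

0.4422

With a Gamma(shape α, rate β) prior on the exponential rate λ, the posterior after n observations with total T = Σxᵢ is Gamma(α+n, β+T).
Posterior: Gamma(6.06+4, 17.59+2.9) = Gamma(10.06, 20.49).
Mode = (α−1)/β = 0.4422.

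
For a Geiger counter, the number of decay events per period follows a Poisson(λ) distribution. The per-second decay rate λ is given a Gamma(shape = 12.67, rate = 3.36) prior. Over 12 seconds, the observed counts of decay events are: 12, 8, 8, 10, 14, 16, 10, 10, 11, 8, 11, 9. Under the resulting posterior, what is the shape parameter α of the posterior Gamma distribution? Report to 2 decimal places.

With a Gamma(shape α, rate β) prior, the Poisson likelihood is conjugate: the posterior is Gamma(α + ΣXᵢ, β + n).
Sum of counts S = 127 over n = 12 seconds.
Posterior: Gamma(α+S, β+n) = Gamma(12.67+127, 3.36+12) = Gamma(139.67, 15.36).
Posterior α = 139.67.

139.67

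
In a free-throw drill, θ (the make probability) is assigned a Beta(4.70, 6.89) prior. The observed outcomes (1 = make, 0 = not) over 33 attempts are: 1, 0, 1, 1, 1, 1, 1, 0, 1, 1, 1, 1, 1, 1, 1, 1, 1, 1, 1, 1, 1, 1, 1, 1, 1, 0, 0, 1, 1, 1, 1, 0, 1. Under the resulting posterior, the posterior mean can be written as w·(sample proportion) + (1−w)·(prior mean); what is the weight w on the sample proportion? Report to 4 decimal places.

The Beta prior is conjugate to a Binomial/Bernoulli likelihood; the update adds successes to α and failures to β.
Posterior mean = (α₀+k)/(α₀+β₀+n) = [n/(α₀+β₀+n)]·(k/n) + [(α₀+β₀)/(α₀+β₀+n)]·α₀/(α₀+β₀), so only n and the prior enter the weight.
The weight on the data is w = n/(α₀+β₀+n) = 33/(4.70+6.89+33) = 33/44.59 = 0.7401.

0.7401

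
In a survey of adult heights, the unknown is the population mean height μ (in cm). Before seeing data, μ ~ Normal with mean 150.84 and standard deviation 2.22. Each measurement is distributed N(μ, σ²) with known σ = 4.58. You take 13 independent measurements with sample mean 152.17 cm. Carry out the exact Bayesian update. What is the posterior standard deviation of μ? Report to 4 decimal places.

For Normal data with known variance σ², a Normal(μ₀, σ₀²) prior on μ is conjugate. Posterior precision = 1/σ₀² + n/σ²; posterior mean is the precision-weighted average of μ₀ and x̄.
σ₀² = 2.22² = 4.9284, σ² = 4.58² = 20.9764; σ² + n·σ₀² = 20.9764 + 13·4.9284 = 85.0456.
Posterior precision = 1/σ₀² + n/σ² = 1/4.9284 + 13/20.9764 = (σ² + n·σ₀²)/(σ₀²σ²) = 85.0456/(4.9284·20.9764); posterior variance σₙ² = σ₀²σ²/(σ² + n·σ₀²) = 4.9284·20.9764/85.0456 = 1.215584.
Posterior SD = √σₙ² = √(4.9284·20.9764/85.0456) = 1.1025.

1.1025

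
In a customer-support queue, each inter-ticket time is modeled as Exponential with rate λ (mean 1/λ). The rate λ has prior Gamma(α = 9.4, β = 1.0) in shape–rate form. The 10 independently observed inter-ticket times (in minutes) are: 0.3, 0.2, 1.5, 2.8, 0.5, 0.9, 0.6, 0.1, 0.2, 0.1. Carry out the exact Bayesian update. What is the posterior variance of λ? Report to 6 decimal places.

0.288519

With a Gamma(shape α, rate β) prior on the exponential rate λ, the posterior after n observations with total T = Σxᵢ is Gamma(α+n, β+T).
Sum of observations T = 7.2 minutes; n = 10.
Posterior: Gamma(9.4+10, 1.0+7.2) = Gamma(19.4, 8.2).
Var = α/β² = 0.288519.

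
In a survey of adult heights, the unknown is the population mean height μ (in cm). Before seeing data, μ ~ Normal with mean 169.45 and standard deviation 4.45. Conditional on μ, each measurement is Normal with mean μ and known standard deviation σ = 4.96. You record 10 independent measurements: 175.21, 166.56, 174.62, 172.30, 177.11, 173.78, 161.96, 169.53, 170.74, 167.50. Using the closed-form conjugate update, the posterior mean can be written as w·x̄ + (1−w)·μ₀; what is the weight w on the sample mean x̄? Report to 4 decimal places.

For Normal data with known variance σ², a Normal(μ₀, σ₀²) prior on μ is conjugate. Posterior precision = 1/σ₀² + n/σ²; posterior mean is the precision-weighted average of μ₀ and x̄.
σ₀² = 4.45² = 19.8025, σ² = 4.96² = 24.6016. Prior precision 1/σ₀² = 1/19.8025; data precision n/σ² = 10/24.6016.
w = (n/σ²)/(1/σ₀² + n/σ²) = n·σ₀²/(σ² + n·σ₀²) = 10·19.8025/(24.6016 + 10·19.8025) = 198.025/222.6266 = 0.8895.

0.8895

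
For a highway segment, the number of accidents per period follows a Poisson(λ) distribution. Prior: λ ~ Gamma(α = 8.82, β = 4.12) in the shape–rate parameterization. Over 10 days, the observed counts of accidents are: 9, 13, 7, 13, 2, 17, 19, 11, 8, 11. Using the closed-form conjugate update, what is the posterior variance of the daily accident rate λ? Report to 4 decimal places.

0.5960

With a Gamma(shape α, rate β) prior, the Poisson likelihood is conjugate: the posterior is Gamma(α + ΣXᵢ, β + n).
Sum of counts S = 110 over n = 10 days.
Posterior: Gamma(α+S, β+n) = Gamma(8.82+110, 4.12+10) = Gamma(118.82, 14.12).
Var = α/β² = 118.82/14.12² = 0.5960.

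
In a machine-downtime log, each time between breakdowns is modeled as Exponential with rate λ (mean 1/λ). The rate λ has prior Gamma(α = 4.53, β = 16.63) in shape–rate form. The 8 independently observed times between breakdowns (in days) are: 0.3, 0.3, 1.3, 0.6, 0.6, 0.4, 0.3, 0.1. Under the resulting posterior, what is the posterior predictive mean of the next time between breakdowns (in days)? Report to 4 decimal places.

With a Gamma(shape α, rate β) prior on the exponential rate λ, the posterior after n observations with total T = Σxᵢ is Gamma(α+n, β+T).
Sum of observations T = 3.9 days; n = 8.
Posterior: Gamma(4.53+8, 16.63+3.9) = Gamma(12.53, 20.53).
The predictive distribution for the next observation is Lomax; its mean is β/(α−1) = 20.53/11.53 = 1.7806.

1.7806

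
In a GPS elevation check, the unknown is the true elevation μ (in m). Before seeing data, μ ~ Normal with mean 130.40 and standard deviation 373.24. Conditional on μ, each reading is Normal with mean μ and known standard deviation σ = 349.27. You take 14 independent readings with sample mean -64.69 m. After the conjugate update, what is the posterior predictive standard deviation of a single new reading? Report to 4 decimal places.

360.8187

For Normal data with known variance σ², a Normal(μ₀, σ₀²) prior on μ is conjugate. Posterior precision = 1/σ₀² + n/σ²; posterior mean is the precision-weighted average of μ₀ and x̄.
σ₀² = 373.24² = 139308.0976, σ² = 349.27² = 121989.5329; σ² + n·σ₀² = 121989.5329 + 14·139308.0976 = 2072302.8993.
Posterior precision = 1/σ₀² + n/σ² = 1/139308.0976 + 14/121989.5329 = (σ² + n·σ₀²)/(σ₀²σ²) = 2072302.8993/(139308.0976·121989.5329); posterior variance σₙ² = σ₀²σ²/(σ² + n·σ₀²) = 139308.0976·121989.5329/2072302.8993 = 8200.601254.
Predictive variance for one new observation = σₙ² + σ² = 139308.0976·121989.5329/2072302.8993 + 121989.5329 = σ²·(σ₀² + 2072302.8993)/2072302.8993 = 121989.5329·2211610.9969/2072302.8993 = 130190.134154; SD = √(121989.5329·2211610.9969/2072302.8993) = 360.8187.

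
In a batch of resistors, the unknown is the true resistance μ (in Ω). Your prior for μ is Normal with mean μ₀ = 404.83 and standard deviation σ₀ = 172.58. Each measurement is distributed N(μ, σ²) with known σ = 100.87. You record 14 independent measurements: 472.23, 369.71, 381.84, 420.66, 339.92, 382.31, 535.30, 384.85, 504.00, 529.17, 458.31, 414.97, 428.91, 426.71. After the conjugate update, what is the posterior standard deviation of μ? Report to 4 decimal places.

26.6356

For Normal data with known variance σ², a Normal(μ₀, σ₀²) prior on μ is conjugate. Posterior precision = 1/σ₀² + n/σ²; posterior mean is the precision-weighted average of μ₀ and x̄.
σ₀² = 172.58² = 29783.8564, σ² = 100.87² = 10174.7569; σ² + n·σ₀² = 10174.7569 + 14·29783.8564 = 427148.7465.
Posterior precision = 1/σ₀² + n/σ² = 1/29783.8564 + 14/10174.7569 = (σ² + n·σ₀²)/(σ₀²σ²) = 427148.7465/(29783.8564·10174.7569); posterior variance σₙ² = σ₀²σ²/(σ² + n·σ₀²) = 29783.8564·10174.7569/427148.7465 = 709.456602.
Posterior SD = √σₙ² = √(29783.8564·10174.7569/427148.7465) = 26.6356.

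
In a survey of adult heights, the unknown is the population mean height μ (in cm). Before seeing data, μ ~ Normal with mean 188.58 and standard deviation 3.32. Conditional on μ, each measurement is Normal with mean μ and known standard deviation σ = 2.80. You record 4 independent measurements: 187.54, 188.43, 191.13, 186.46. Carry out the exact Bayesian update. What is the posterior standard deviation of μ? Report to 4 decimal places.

1.2900

For Normal data with known variance σ², a Normal(μ₀, σ₀²) prior on μ is conjugate. Posterior precision = 1/σ₀² + n/σ²; posterior mean is the precision-weighted average of μ₀ and x̄.
σ₀² = 3.32² = 11.0224, σ² = 2.80² = 7.84; σ² + n·σ₀² = 7.84 + 4·11.0224 = 51.9296.
Posterior precision = 1/σ₀² + n/σ² = 1/11.0224 + 4/7.84 = (σ² + n·σ₀²)/(σ₀²σ²) = 51.9296/(11.0224·7.84); posterior variance σₙ² = σ₀²σ²/(σ² + n·σ₀²) = 11.0224·7.84/51.9296 = 1.664092.
Posterior SD = √σₙ² = √(11.0224·7.84/51.9296) = 1.2900.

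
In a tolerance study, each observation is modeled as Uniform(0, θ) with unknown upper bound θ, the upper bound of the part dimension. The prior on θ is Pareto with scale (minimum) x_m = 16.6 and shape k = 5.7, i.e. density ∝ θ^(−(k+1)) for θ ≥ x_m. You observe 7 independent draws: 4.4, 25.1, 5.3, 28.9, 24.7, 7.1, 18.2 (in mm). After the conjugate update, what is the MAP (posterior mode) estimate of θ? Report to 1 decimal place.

A Pareto(scale x_m, shape k) prior on the upper bound θ of Uniform(0, θ) is conjugate: posterior is Pareto(max(x_m, max xᵢ), k + n).
Sample maximum = 28.9; prior scale x_m = 16.6 → posterior scale = max = 28.9.
Posterior shape = 5.7 + 7 = 12.7.
The Pareto density is decreasing on [x_m, ∞), so the mode is x_m = 28.9.

28.9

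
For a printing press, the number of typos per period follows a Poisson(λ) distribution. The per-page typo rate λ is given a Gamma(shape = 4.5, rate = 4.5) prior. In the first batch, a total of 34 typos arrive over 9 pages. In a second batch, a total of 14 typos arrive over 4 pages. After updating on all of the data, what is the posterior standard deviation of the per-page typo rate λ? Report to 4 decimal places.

With a Gamma(shape α, rate β) prior, the Poisson likelihood is conjugate: the posterior is Gamma(α + ΣXᵢ, β + n).
After batch 1: Gamma(α+S, β+n) = Gamma(4.5+34, 4.5+9) = Gamma(38.5, 13.5).
After batch 2: Gamma(α+S, β+n) = Gamma(38.5+14, 13.5+4) = Gamma(52.5, 17.5).
SD = √α/β = √52.5/17.5 = 0.4140.

0.4140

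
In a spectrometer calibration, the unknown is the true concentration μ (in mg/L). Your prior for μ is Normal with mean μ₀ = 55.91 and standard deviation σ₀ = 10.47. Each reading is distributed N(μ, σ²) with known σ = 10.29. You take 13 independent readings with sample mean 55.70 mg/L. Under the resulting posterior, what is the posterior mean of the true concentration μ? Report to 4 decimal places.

55.7145

For Normal data with known variance σ², a Normal(μ₀, σ₀²) prior on μ is conjugate. Posterior precision = 1/σ₀² + n/σ²; posterior mean is the precision-weighted average of μ₀ and x̄.
n·x̄ = 13·55.70 = 724.1.
σ₀² = 10.47² = 109.6209, σ² = 10.29² = 105.8841; σ² + n·σ₀² = 105.8841 + 13·109.6209 = 1530.9558.
Posterior mean = (μ₀/σ₀² + n·x̄/σ²)/(1/σ₀² + n/σ²) = (σ²·μ₀ + σ₀²·n·x̄)/(σ² + n·σ₀²) = (105.8841·55.91 + 109.6209·724.1)/1530.9558 = 85296.473721/1530.9558 = 55.7145.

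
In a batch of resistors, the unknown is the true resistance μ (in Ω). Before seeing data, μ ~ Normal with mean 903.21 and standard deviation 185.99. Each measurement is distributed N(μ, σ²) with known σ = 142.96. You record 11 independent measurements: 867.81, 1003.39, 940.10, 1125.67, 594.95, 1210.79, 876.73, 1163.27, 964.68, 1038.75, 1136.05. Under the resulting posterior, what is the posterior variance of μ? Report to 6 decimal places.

1763.255258

For Normal data with known variance σ², a Normal(μ₀, σ₀²) prior on μ is conjugate. Posterior precision = 1/σ₀² + n/σ²; posterior mean is the precision-weighted average of μ₀ and x̄.
σ₀² = 185.99² = 34592.2801, σ² = 142.96² = 20437.5616; σ² + n·σ₀² = 20437.5616 + 11·34592.2801 = 400952.6427.
Posterior precision = 1/σ₀² + n/σ² = 1/34592.2801 + 11/20437.5616 = (σ² + n·σ₀²)/(σ₀²σ²) = 400952.6427/(34592.2801·20437.5616); posterior variance σₙ² = σ₀²σ²/(σ² + n·σ₀²) = 34592.2801·20437.5616/400952.6427 = 1763.255258.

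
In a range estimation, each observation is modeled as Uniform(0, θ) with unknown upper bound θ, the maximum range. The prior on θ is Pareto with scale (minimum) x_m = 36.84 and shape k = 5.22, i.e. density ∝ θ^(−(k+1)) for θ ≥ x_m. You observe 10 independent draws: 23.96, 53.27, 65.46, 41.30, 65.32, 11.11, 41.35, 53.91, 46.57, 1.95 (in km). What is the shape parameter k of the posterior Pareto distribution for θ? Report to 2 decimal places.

A Pareto(scale x_m, shape k) prior on the upper bound θ of Uniform(0, θ) is conjugate: posterior is Pareto(max(x_m, max xᵢ), k + n).
Sample maximum = 65.46; prior scale x_m = 36.84 → posterior scale = max = 65.46.
Posterior shape = 5.22 + 10 = 15.22.
Posterior shape k = 15.22.

15.22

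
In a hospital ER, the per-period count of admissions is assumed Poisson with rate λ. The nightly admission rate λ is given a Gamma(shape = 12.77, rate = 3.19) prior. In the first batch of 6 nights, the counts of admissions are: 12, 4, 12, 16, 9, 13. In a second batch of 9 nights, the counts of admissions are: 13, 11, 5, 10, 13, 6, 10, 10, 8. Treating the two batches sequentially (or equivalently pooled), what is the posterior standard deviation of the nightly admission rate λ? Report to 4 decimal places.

0.7057

With a Gamma(shape α, rate β) prior, the Poisson likelihood is conjugate: the posterior is Gamma(α + ΣXᵢ, β + n).
Batch 1: sum of counts S = 66 over n = 6 nights.
After batch 1: Gamma(α+S, β+n) = Gamma(12.77+66, 3.19+6) = Gamma(78.77, 9.19).
Batch 2: sum of counts S = 86 over n = 9 nights.
After batch 2: Gamma(α+S, β+n) = Gamma(78.77+86, 9.19+9) = Gamma(164.77, 18.19).
SD = √α/β = √164.77/18.19 = 0.7057.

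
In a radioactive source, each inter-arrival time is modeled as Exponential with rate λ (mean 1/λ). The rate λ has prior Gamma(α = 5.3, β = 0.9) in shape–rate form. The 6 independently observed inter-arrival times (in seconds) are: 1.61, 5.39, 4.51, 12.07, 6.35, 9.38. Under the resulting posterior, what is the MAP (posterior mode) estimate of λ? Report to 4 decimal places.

With a Gamma(shape α, rate β) prior on the exponential rate λ, the posterior after n observations with total T = Σxᵢ is Gamma(α+n, β+T).
Sum of observations T = 39.31 seconds; n = 6.
Posterior: Gamma(5.3+6, 0.9+39.31) = Gamma(11.3, 40.21).
Mode = (α−1)/β = 0.2562.

0.2562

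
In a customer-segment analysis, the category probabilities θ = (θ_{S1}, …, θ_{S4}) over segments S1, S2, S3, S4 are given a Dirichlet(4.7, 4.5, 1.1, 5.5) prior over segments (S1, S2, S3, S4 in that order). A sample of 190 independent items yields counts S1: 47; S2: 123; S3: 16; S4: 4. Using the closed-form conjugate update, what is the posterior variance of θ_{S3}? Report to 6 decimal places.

0.000368

The Dirichlet prior is conjugate to the Multinomial likelihood: each posterior αⱼ = prior αⱼ + observed count nⱼ.
Posterior concentration: (51.7, 127.5, 17.1, 9.5), total = 205.8.
Var[θ_j] = α_j(Σα−α_j)/((Σα)²(Σα+1)) = 17.1·188.7/(205.8²·206.8) = 0.000368.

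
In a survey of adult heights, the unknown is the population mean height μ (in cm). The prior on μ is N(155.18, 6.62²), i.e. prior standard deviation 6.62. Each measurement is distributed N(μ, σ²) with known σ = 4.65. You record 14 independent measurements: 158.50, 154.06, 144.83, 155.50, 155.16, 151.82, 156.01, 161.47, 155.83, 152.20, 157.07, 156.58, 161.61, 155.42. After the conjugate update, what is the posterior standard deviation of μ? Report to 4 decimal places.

For Normal data with known variance σ², a Normal(μ₀, σ₀²) prior on μ is conjugate. Posterior precision = 1/σ₀² + n/σ²; posterior mean is the precision-weighted average of μ₀ and x̄.
σ₀² = 6.62² = 43.8244, σ² = 4.65² = 21.6225; σ² + n·σ₀² = 21.6225 + 14·43.8244 = 635.1641.
Posterior precision = 1/σ₀² + n/σ² = 1/43.8244 + 14/21.6225 = (σ² + n·σ₀²)/(σ₀²σ²) = 635.1641/(43.8244·21.6225); posterior variance σₙ² = σ₀²σ²/(σ² + n·σ₀²) = 43.8244·21.6225/635.1641 = 1.491887.
Posterior SD = √σₙ² = √(43.8244·21.6225/635.1641) = 1.2214.

1.2214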